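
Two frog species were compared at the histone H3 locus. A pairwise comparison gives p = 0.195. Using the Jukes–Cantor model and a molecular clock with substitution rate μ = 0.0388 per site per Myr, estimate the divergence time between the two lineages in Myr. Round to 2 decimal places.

2.91

d = −(3/4) ln(1 − 4p/3) = −0.75 ln(1 − 0.26) = −0.75 ln(0.74)
  = −0.75 × (-0.301105) = 0.225829 substitutions/site.
Under a molecular clock d = 2μt, so t = d/(2μ) = 0.225829 / (2 × 0.0388) = 2.91 Myr.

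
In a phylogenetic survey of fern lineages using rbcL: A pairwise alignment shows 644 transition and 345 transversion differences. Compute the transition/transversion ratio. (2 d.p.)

1.87

R = 644/345 = 1.866666… ≈ 1.87 (to 2 d.p.).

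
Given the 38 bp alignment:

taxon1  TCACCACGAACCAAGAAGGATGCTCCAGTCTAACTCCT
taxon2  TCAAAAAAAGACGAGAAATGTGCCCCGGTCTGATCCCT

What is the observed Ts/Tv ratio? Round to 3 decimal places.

2.000

Transitions are A↔G and C↔T; transversions are all other mismatches.
Transitions: 10. Transversions: 5.
R = 10/5 = 2.000.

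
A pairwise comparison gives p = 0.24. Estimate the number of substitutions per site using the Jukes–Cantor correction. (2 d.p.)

0.29

d = −(3/4) ln(1 − 4p/3) = −0.75 ln(1 − 0.32) = −0.75 ln(0.68)
  = −0.75 × (-0.385662) = 0.289247 substitutions/site.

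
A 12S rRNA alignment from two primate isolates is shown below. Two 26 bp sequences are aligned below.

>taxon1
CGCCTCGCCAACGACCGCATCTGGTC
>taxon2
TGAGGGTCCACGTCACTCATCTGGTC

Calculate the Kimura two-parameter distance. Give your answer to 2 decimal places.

Of 26 sites, 1 differences are transitions and 11 are transversions, so P = 1/26 ≈ 0.038462 and Q = 11/26 ≈ 0.423077.
Under the Kimura two-parameter model, d = −½ ln(1 − 2P − Q) − ¼ ln(1 − 2Q).
1 − 2P − Q = 0.499999, giving −½ ln(0.499999) = 0.346575.
1 − 2Q = 0.153846, giving −¼ ln(0.153846) = 0.467951.
d = 0.346575 + 0.467951 = 0.814526.

0.81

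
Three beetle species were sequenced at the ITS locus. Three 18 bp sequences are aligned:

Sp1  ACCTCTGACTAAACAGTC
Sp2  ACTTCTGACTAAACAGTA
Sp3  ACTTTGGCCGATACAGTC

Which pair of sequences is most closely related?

Sp1–Sp2: 2/18 differ, p = 0.111, d = 0.120.
Sp1–Sp3: 6/18 differ, p = 0.333, d = 0.441.
Sp2–Sp3: 6/18 differ, p = 0.333, d = 0.441.
The smallest distance is between Sp1 and Sp2.

Sp1 and Sp2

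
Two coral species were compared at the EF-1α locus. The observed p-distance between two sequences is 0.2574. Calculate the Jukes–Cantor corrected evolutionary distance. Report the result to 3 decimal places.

0.315

d = −(3/4) ln(1 − 4p/3) = −0.75 ln(1 − 0.3432) = −0.75 ln(0.6568)
  = −0.75 × (-0.420376) = 0.315282 substitutions/site.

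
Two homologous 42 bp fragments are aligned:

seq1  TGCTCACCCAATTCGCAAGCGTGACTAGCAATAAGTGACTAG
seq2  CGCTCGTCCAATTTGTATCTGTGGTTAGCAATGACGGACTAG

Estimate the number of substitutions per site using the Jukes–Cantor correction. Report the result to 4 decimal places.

The sequences differ at 13 of 42 sites, so p = 13/42 ≈ 0.309524.
d = −(3/4) ln(1 − 4p/3) = −0.75 ln(1 − 0.412699) = −0.75 ln(0.587301)
  = −0.75 × (-0.532218) = 0.399164 substitutions/site.

0.3992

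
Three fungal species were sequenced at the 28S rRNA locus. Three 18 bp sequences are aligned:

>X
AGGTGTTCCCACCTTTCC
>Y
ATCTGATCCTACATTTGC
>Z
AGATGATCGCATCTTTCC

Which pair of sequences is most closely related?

X–Y: 6/18 differ, p = 0.333, d = 0.441.
X–Z: 4/18 differ, p = 0.222, d = 0.264.
Y–Z: 7/18 differ, p = 0.389, d = 0.548.
The smallest distance is between X and Z.

X and Z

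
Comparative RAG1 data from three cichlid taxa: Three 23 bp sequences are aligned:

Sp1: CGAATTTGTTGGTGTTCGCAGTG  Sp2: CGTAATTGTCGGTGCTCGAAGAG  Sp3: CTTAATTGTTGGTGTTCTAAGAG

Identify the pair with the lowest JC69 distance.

Sp2 and Sp3

Sp1–Sp2: 6/23 differ, p = 0.261, d = 0.321.
Sp1–Sp3: 6/23 differ, p = 0.261, d = 0.321.
Sp2–Sp3: 4/23 differ, p = 0.174, d = 0.198.
The smallest distance is between Sp2 and Sp3.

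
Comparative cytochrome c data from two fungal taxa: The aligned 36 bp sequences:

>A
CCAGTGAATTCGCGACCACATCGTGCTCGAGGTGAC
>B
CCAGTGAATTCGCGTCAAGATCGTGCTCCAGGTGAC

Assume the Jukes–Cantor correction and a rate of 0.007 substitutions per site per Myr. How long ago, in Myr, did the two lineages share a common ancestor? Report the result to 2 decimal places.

The sequences differ at 4 of 36 sites (15, 17, 19, 29), so p = 4/36 ≈ 0.111111.
d = −(3/4) ln(1 − 4p/3) = −0.75 ln(1 − 0.148148) = −0.75 ln(0.851852)
  = −0.75 × (-0.160342) = 0.120257 substitutions/site.
Under a molecular clock d = 2μt, so t = d/(2μ) = 0.120257 / (2 × 0.007) = 8.59 Myr.

8.59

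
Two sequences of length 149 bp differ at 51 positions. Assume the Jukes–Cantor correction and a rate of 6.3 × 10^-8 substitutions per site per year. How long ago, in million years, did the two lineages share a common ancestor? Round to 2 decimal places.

p = 51/149 ≈ 0.342282.
d = −(3/4) ln(1 − 4p/3) = −0.75 ln(1 − 0.456376) = −0.75 ln(0.543624)
  = −0.75 × (-0.609497) = 0.457123 substitutions/site.
Under a molecular clock d = 2μt, so t = d/(2μ) = 0.457123 / (2 × 6.3 × 10^-8) = 3.63 million years.

3.63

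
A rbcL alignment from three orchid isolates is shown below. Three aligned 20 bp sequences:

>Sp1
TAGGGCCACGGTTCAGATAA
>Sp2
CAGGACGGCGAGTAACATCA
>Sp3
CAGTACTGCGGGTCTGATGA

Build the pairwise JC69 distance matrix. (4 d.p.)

d(Sp1,Sp2) = 0.6872, d(Sp1,Sp3) = 0.5716, d(Sp2,Sp3) = 0.4715

Sp1–Sp2: 9/20 sites differ → p = 0.45, d = −0.75 ln(1 − 0.6) = 0.687218 ≈ 0.6872.
Sp1–Sp3: 8/20 sites differ → p = 0.4, d = −0.75 ln(1 − 0.533333) = 0.571605 ≈ 0.5716.
Sp2–Sp3: 7/20 sites differ → p = 0.35, d = −0.75 ln(1 − 0.466667) = 0.471457 ≈ 0.4715.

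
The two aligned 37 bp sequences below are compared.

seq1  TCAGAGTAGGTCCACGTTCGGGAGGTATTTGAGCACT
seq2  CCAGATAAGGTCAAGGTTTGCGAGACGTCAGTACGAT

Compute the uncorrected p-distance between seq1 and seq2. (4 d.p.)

0.4324

The sequences differ at 16 of 37 positions.
p = 16/37 = 0.432432… ≈ 0.4324 (to 4 d.p.).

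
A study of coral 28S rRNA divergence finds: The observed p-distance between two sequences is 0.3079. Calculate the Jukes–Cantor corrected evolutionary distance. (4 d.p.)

d = −(3/4) ln(1 − 4p/3) = −0.75 ln(1 − 0.410533) = −0.75 ln(0.589467)
  = −0.75 × (-0.528537) = 0.396403 substitutions/site.

0.3964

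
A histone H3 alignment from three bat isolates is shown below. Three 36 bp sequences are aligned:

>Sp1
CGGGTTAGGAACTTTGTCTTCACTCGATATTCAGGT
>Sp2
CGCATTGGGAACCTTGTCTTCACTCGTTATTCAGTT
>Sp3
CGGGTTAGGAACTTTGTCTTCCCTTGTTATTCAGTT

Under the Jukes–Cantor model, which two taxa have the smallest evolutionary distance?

Sp1–Sp2: 6/36 differ, p = 0.167, d = 0.188.
Sp1–Sp3: 4/36 differ, p = 0.111, d = 0.120.
Sp2–Sp3: 6/36 differ, p = 0.167, d = 0.188.
The smallest distance is between Sp1 and Sp3.

Sp1 and Sp3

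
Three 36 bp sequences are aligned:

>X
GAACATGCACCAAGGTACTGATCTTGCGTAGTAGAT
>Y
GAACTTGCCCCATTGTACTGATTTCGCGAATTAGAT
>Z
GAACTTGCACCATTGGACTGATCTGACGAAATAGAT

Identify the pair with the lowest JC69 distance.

Y and Z

X–Y: 8/36 differ, p = 0.222, d = 0.264.
X–Z: 8/36 differ, p = 0.222, d = 0.264.
Y–Z: 6/36 differ, p = 0.167, d = 0.188.
The smallest distance is between Y and Z.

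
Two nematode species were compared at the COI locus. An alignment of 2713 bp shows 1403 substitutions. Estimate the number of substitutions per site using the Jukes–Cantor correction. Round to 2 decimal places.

0.88

p = 1403/2713 ≈ 0.51714.
d = −(3/4) ln(1 − 4p/3) = −0.75 ln(1 − 0.68952) = −0.75 ln(0.31048)
  = −0.75 × (-1.169636) = 0.877227 substitutions/site.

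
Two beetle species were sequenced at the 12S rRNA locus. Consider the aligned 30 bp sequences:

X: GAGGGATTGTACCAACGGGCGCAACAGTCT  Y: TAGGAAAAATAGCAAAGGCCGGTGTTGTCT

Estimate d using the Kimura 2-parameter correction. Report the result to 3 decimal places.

0.647

Of 30 sites, 4 differences are transitions and 9 are transversions, so P = 4/30 ≈ 0.133333 and Q = 9/30 = 0.3.
Under the Kimura two-parameter model, d = −½ ln(1 − 2P − Q) − ¼ ln(1 − 2Q).
1 − 2P − Q = 0.433334, giving −½ ln(0.433334) = 0.418123.
1 − 2Q = 0.4, giving −¼ ln(0.4) = 0.229073.
d = 0.418123 + 0.229073 = 0.647196.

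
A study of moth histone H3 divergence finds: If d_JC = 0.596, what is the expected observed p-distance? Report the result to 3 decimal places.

0.411

p = (3/4)(1 − e^(−4d/3)) = 0.75 × (1 − e^(-0.794667)) = 0.75 × (1 − 0.451732) = 0.411201.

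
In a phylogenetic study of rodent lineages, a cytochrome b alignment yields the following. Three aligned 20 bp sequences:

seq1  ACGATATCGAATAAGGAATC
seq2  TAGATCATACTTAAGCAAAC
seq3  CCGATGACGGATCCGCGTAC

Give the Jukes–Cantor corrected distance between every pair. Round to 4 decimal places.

seq1–seq2: 10/20 sites differ → p = 0.5, d = −0.75 ln(1 − 0.666667) = 0.823960 ≈ 0.8240.
seq1–seq3: 10/20 sites differ → p = 0.5, d = −0.75 ln(1 − 0.666667) = 0.823960 ≈ 0.8240.
seq2–seq3: 11/20 sites differ → p = 0.55, d = −0.75 ln(1 − 0.733333) = 0.991316 ≈ 0.9913.

d(seq1,seq2) = 0.8240, d(seq1,seq3) = 0.8240, d(seq2,seq3) = 0.9913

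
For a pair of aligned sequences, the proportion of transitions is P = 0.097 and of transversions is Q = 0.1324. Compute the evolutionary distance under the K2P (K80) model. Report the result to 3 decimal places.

0.274

Under the Kimura two-parameter model, d = −½ ln(1 − 2P − Q) − ¼ ln(1 − 2Q).
1 − 2P − Q = 0.6736, giving −½ ln(0.6736) = 0.197559.
1 − 2Q = 0.7352, giving −¼ ln(0.7352) = 0.076903.
d = 0.197559 + 0.076903 = 0.274462.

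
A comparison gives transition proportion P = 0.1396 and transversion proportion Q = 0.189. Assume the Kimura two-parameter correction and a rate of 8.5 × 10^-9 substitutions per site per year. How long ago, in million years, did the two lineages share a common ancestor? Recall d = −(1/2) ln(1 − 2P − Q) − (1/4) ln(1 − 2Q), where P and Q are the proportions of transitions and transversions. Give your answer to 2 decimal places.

Under the Kimura two-parameter model, d = −½ ln(1 − 2P − Q) − ¼ ln(1 − 2Q).
1 − 2P − Q = 0.5318, giving −½ ln(0.5318) = 0.315744.
1 − 2Q = 0.622, giving −¼ ln(0.622) = 0.118704.
d = 0.315744 + 0.118704 = 0.434448.
Under a molecular clock d = 2μt, so t = d/(2μ) = 0.434448 / (2 × 8.5 × 10^-9) = 25.56 million years.

25.56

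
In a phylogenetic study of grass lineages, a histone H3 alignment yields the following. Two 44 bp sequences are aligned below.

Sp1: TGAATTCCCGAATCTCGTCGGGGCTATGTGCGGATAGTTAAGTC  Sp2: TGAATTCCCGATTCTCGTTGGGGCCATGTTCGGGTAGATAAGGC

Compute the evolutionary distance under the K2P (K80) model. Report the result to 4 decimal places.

Of 44 sites, 3 differences are transitions and 4 are transversions, so P = 3/44 ≈ 0.068182 and Q = 4/44 ≈ 0.090909.
Under the Kimura two-parameter model, d = −½ ln(1 − 2P − Q) − ¼ ln(1 − 2Q).
1 − 2P − Q = 0.772727, giving −½ ln(0.772727) = 0.128915.
1 − 2Q = 0.818182, giving −¼ ln(0.818182) = 0.050168.
d = 0.128915 + 0.050168 = 0.179083.

0.1791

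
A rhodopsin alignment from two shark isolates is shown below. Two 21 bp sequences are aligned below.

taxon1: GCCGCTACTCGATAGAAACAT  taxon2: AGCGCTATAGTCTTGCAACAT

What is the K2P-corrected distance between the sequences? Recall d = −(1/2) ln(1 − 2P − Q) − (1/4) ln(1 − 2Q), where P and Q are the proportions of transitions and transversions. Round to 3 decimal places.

Of 21 sites, 2 differences are transitions and 7 are transversions, so P = 2/21 ≈ 0.095238 and Q = 7/21 ≈ 0.333333.
Under the Kimura two-parameter model, d = −½ ln(1 − 2P − Q) − ¼ ln(1 − 2Q).
1 − 2P − Q = 0.476191, giving −½ ln(0.476191) = 0.370968.
1 − 2Q = 0.333334, giving −¼ ln(0.333334) = 0.274653.
d = 0.370968 + 0.274653 = 0.645621.

0.646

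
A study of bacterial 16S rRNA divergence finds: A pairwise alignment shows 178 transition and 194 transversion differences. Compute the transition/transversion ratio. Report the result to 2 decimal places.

0.92

R = 178/194 = 0.917525… ≈ 0.92 (to 2 d.p.).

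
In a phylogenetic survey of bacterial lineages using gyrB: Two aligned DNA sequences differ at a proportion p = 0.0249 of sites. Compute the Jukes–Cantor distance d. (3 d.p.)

d = −(3/4) ln(1 − 4p/3) = −0.75 ln(1 − 0.0332) = −0.75 ln(0.9668)
  = −0.75 × (-0.033764) = 0.025323 substitutions/site.

0.025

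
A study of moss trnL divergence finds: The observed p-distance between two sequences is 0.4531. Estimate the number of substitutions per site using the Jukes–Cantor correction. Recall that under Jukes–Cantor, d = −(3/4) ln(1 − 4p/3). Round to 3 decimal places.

d = −(3/4) ln(1 − 4p/3) = −0.75 ln(1 − 0.604133) = −0.75 ln(0.395867)
  = −0.75 × (-0.926677) = 0.695008 substitutions/site.

0.695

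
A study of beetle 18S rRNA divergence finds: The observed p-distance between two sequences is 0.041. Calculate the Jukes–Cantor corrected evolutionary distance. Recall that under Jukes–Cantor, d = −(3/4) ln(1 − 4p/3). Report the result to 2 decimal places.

0.04

d = −(3/4) ln(1 − 4p/3) = −0.75 ln(1 − 0.054667) = −0.75 ln(0.945333)
  = −0.75 × (-0.056218) = 0.042164 substitutions/site.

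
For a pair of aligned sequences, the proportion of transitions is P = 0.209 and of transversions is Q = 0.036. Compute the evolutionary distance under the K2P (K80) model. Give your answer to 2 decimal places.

0.32

Under the Kimura two-parameter model, d = −½ ln(1 − 2P − Q) − ¼ ln(1 − 2Q).
1 − 2P − Q = 0.546, giving −½ ln(0.546) = 0.302568.
1 − 2Q = 0.928, giving −¼ ln(0.928) = 0.018681.
d = 0.302568 + 0.018681 = 0.321249.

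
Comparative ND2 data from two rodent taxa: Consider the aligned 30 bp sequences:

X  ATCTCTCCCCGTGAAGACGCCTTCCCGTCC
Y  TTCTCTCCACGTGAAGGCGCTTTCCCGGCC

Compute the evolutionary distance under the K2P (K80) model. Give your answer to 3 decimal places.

0.189

Of 30 sites, 2 differences are transitions and 3 are transversions, so P = 2/30 ≈ 0.066667 and Q = 3/30 = 0.1.
Under the Kimura two-parameter model, d = −½ ln(1 − 2P − Q) − ¼ ln(1 − 2Q).
1 − 2P − Q = 0.766666, giving −½ ln(0.766666) = 0.132852.
1 − 2Q = 0.8, giving −¼ ln(0.8) = 0.055786.
d = 0.132852 + 0.055786 = 0.188638.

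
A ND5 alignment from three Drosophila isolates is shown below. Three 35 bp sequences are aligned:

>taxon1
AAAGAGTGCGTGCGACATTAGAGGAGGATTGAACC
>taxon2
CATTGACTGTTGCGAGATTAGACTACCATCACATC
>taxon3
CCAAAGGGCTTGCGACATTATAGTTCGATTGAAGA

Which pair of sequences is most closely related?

taxon1–taxon2: 18/35 differ, p = 0.514, d = 0.868.
taxon1–taxon3: 11/35 differ, p = 0.314, d = 0.407.
taxon2–taxon3: 18/35 differ, p = 0.514, d = 0.868.
The smallest distance is between taxon1 and taxon3.

taxon1 and taxon3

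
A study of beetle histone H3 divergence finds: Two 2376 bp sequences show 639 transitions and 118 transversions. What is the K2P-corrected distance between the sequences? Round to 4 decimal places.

P = 639/2376 ≈ 0.268939 and Q = 118/2376 ≈ 0.049663.
Under the Kimura two-parameter model, d = −½ ln(1 − 2P − Q) − ¼ ln(1 − 2Q).
1 − 2P − Q = 0.412459, giving −½ ln(0.412459) = 0.442809.
1 − 2Q = 0.900674, giving −¼ ln(0.900674) = 0.026153.
d = 0.442809 + 0.026153 = 0.468962.

0.4690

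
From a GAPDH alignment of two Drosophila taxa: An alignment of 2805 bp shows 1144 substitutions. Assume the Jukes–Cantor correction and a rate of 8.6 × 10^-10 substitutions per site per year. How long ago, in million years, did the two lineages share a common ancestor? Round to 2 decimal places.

p = 1144/2805 ≈ 0.407843.
d = −(3/4) ln(1 − 4p/3) = −0.75 ln(1 − 0.543791) = −0.75 ln(0.456209)
  = −0.75 × (-0.784804) = 0.588603 substitutions/site.
Under a molecular clock d = 2μt, so t = d/(2μ) = 0.588603 / (2 × 8.6 × 10^-10) = 342.21 million years.

342.21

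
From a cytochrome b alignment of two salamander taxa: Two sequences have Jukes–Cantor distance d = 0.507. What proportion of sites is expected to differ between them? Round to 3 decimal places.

0.369

p = (3/4)(1 − e^(−4d/3)) = 0.75 × (1 − e^(-0.676)) = 0.75 × (1 − 0.508648) = 0.368514.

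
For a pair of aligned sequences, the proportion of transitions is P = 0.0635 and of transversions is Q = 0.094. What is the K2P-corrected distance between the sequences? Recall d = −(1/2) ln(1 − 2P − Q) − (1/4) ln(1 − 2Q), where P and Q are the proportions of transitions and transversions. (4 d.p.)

Under the Kimura two-parameter model, d = −½ ln(1 − 2P − Q) − ¼ ln(1 − 2Q).
1 − 2P − Q = 0.779, giving −½ ln(0.779) = 0.124872.
1 − 2Q = 0.812, giving −¼ ln(0.812) = 0.052064.
d = 0.124872 + 0.052064 = 0.176936.

0.1769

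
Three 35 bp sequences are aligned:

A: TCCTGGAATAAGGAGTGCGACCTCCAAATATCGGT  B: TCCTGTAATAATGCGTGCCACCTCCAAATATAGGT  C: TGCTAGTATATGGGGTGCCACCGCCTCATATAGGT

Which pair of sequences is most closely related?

A–B: 5/35 differ, p = 0.143, d = 0.158.
A–C: 10/35 differ, p = 0.286, d = 0.360.
B–C: 10/35 differ, p = 0.286, d = 0.360.
The smallest distance is between A and B.

A and B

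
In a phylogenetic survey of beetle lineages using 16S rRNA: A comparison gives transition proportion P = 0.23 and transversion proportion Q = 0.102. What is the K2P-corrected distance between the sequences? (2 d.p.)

Under the Kimura two-parameter model, d = −½ ln(1 − 2P − Q) − ¼ ln(1 − 2Q).
1 − 2P − Q = 0.438, giving −½ ln(0.438) = 0.412768.
1 − 2Q = 0.796, giving −¼ ln(0.796) = 0.057039.
d = 0.412768 + 0.057039 = 0.469807.

0.47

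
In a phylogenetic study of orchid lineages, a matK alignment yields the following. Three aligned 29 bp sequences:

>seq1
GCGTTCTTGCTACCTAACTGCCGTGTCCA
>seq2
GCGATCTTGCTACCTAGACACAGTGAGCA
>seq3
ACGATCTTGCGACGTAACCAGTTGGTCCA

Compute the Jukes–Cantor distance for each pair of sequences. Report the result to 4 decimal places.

d(seq1,seq2) = 0.3439, d(seq1,seq3) = 0.4618, d(seq2,seq3) = 0.5285

seq1–seq2: 8/29 sites differ → p ≈ 0.275862, d = −0.75 ln(1 − 0.367816) = 0.343931 ≈ 0.3439.
seq1–seq3: 10/29 sites differ → p ≈ 0.344828, d = −0.75 ln(1 − 0.459771) = 0.461822 ≈ 0.4618.
seq2–seq3: 11/29 sites differ → p ≈ 0.37931, d = −0.75 ln(1 − 0.505747) = 0.528531 ≈ 0.5285.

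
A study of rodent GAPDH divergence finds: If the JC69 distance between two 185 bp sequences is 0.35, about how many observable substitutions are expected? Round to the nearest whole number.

Invert JC69: p = (3/4)(1 − e^(−4d/3)) = 0.75 × (1 − e^(-0.466667)) = 0.75 × (1 − 0.627089) = 0.279683.
Expected differing sites = pL ≈ 0.279683 × 185 = 51.741355 ≈ 52.

52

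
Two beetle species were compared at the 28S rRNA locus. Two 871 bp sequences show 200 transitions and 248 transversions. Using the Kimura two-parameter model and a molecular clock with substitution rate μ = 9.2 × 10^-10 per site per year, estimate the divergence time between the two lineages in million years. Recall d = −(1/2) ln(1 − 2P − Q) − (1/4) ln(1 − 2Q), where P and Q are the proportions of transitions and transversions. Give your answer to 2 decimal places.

484.74

P = 200/871 ≈ 0.229621 and Q = 248/871 ≈ 0.28473.
Under the Kimura two-parameter model, d = −½ ln(1 − 2P − Q) − ¼ ln(1 − 2Q).
1 − 2P − Q = 0.256028, giving −½ ln(0.256028) = 0.681234.
1 − 2Q = 0.43054, giving −¼ ln(0.43054) = 0.210679.
d = 0.681234 + 0.210679 = 0.891913.
Under a molecular clock d = 2μt, so t = d/(2μ) = 0.891913 / (2 × 9.2 × 10^-10) = 484.74 million years.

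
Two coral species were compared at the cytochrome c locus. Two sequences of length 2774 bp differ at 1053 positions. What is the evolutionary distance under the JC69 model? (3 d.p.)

0.529

p = 1053/2774 ≈ 0.379596.
d = −(3/4) ln(1 − 4p/3) = −0.75 ln(1 − 0.506128) = −0.75 ln(0.493872)
  = −0.75 × (-0.705479) = 0.529109 substitutions/site.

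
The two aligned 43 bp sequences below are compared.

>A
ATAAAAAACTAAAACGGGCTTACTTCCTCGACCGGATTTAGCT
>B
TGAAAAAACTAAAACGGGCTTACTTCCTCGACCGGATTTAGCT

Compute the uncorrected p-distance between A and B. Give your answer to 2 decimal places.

The sequences differ at 2 of 43 positions (sites 1, 2).
p = 2/43 = 0.046511… ≈ 0.05 (to 2 d.p.).

0.05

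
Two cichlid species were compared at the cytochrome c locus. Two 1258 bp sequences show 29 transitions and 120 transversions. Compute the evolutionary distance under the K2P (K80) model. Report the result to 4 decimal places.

P = 29/1258 ≈ 0.023052 and Q = 120/1258 ≈ 0.09539.
Under the Kimura two-parameter model, d = −½ ln(1 − 2P − Q) − ¼ ln(1 − 2Q).
1 − 2P − Q = 0.858506, giving −½ ln(0.858506) = 0.076281.
1 − 2Q = 0.80922, giving −¼ ln(0.80922) = 0.052921.
d = 0.076281 + 0.052921 = 0.129202.

0.1292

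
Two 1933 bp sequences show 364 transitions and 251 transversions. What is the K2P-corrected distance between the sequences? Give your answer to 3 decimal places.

0.428

P = 364/1933 ≈ 0.188308 and Q = 251/1933 ≈ 0.12985.
Under the Kimura two-parameter model, d = −½ ln(1 − 2P − Q) − ¼ ln(1 − 2Q).
1 − 2P − Q = 0.493534, giving −½ ln(0.493534) = 0.353082.
1 − 2Q = 0.7403, giving −¼ ln(0.7403) = 0.075175.
d = 0.353082 + 0.075175 = 0.428257.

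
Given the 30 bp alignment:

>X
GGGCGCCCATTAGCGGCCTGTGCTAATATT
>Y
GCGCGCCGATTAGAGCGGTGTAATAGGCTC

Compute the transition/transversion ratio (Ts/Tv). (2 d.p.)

Transitions are A↔G and C↔T; transversions are all other mismatches.
Transitions: 3. Transversions: 9.
R = 3/9 = 0.333333… ≈ 0.33 (to 2 d.p.).

0.33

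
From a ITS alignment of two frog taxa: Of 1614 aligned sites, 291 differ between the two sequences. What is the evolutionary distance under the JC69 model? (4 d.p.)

p = 291/1614 ≈ 0.180297.
d = −(3/4) ln(1 − 4p/3) = −0.75 ln(1 − 0.240396) = −0.75 ln(0.759604)
  = −0.75 × (-0.274958) = 0.206219 substitutions/site.

0.2062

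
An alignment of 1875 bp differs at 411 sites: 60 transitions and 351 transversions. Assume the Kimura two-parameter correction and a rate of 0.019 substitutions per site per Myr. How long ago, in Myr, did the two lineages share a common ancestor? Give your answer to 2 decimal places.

P = 60/1875 = 0.032 and Q = 351/1875 = 0.1872.
Under the Kimura two-parameter model, d = −½ ln(1 − 2P − Q) − ¼ ln(1 − 2Q).
1 − 2P − Q = 0.7488, giving −½ ln(0.7488) = 0.144642.
1 − 2Q = 0.6256, giving −¼ ln(0.6256) = 0.117261.
d = 0.144642 + 0.117261 = 0.261903.
Under a molecular clock d = 2μt, so t = d/(2μ) = 0.261903 / (2 × 0.019) = 6.89 Myr.

6.89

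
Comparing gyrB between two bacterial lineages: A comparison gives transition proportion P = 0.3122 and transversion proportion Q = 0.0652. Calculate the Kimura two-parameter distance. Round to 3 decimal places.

0.620

Under the Kimura two-parameter model, d = −½ ln(1 − 2P − Q) − ¼ ln(1 − 2Q).
1 − 2P − Q = 0.3104, giving −½ ln(0.3104) = 0.584947.
1 − 2Q = 0.8696, giving −¼ ln(0.8696) = 0.034930.
d = 0.584947 + 0.034930 = 0.619877.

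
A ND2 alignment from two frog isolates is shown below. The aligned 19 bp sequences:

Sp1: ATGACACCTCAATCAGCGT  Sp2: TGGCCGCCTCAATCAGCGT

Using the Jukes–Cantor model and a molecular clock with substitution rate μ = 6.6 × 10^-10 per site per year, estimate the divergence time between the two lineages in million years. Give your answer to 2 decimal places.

187.20

The sequences differ at 4 of 19 sites (1, 2, 4, 6), so p = 4/19 ≈ 0.210526.
d = −(3/4) ln(1 − 4p/3) = −0.75 ln(1 − 0.280701) = −0.75 ln(0.719299)
  = −0.75 × (-0.329478) = 0.247109 substitutions/site.
Under a molecular clock d = 2μt, so t = d/(2μ) = 0.247109 / (2 × 6.6 × 10^-10) = 187.20 million years.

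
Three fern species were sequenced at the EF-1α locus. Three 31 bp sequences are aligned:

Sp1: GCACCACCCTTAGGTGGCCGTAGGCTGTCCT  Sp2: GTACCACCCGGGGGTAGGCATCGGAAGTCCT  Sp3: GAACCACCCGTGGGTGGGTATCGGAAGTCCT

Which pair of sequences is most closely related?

Sp1–Sp2: 10/31 differ, p = 0.323, d = 0.422.
Sp1–Sp3: 9/31 differ, p = 0.290, d = 0.367.
Sp2–Sp3: 4/31 differ, p = 0.129, d = 0.142.
The smallest distance is between Sp2 and Sp3.

Sp2 and Sp3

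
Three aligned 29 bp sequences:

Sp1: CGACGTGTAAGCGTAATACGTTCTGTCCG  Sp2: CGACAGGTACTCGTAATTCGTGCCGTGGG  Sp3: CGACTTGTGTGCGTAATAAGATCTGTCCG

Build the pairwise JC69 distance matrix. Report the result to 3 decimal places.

d(Sp1,Sp2) = 0.401, d(Sp1,Sp3) = 0.196, d(Sp2,Sp3) = 0.602

Sp1–Sp2: 9/29 sites differ → p ≈ 0.310345, d = −0.75 ln(1 − 0.413793) = 0.400562 ≈ 0.401.
Sp1–Sp3: 5/29 sites differ → p ≈ 0.172414, d = −0.75 ln(1 − 0.229885) = 0.195912 ≈ 0.196.
Sp2–Sp3: 12/29 sites differ → p ≈ 0.413793, d = −0.75 ln(1 − 0.551724) = 0.601760 ≈ 0.602.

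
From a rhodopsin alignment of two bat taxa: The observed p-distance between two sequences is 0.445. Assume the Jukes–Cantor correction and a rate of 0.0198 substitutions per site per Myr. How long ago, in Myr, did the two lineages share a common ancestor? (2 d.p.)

d = −(3/4) ln(1 − 4p/3) = −0.75 ln(1 − 0.593333) = −0.75 ln(0.406667)
  = −0.75 × (-0.899761) = 0.674821 substitutions/site.
Under a molecular clock d = 2μt, so t = d/(2μ) = 0.674821 / (2 × 0.0198) = 17.04 Myr.

17.04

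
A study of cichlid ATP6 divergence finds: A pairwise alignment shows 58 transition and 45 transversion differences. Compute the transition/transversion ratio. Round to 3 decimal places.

R = 58/45 = 1.288888… ≈ 1.289 (to 3 d.p.).

1.289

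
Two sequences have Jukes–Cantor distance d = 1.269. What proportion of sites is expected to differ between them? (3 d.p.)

0.612

p = (3/4)(1 − e^(−4d/3)) = 0.75 × (1 − e^(-1.692)) = 0.75 × (1 − 0.184151) = 0.611887.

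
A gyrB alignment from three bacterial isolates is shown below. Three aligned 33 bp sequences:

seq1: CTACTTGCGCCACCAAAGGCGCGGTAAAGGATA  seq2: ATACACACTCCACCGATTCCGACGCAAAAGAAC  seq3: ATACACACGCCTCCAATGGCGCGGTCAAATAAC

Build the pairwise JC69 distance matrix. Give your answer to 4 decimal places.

seq1–seq2: 15/33 sites differ → p ≈ 0.454545, d = −0.75 ln(1 − 0.60606) = 0.698667 ≈ 0.6987.
seq1–seq3: 11/33 sites differ → p ≈ 0.333333, d = −0.75 ln(1 − 0.444444) = 0.440839 ≈ 0.4408.
seq2–seq3: 10/33 sites differ → p ≈ 0.30303, d = −0.75 ln(1 − 0.40404) = 0.388186 ≈ 0.3882.

d(seq1,seq2) = 0.6987, d(seq1,seq3) = 0.4408, d(seq2,seq3) = 0.3882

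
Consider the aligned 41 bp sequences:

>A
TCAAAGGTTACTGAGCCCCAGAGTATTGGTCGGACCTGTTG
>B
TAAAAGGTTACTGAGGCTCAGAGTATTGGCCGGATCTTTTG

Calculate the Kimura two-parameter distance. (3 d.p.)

0.163

Of 41 sites, 3 differences are transitions and 3 are transversions, so P = 3/41 ≈ 0.073171 and Q = 3/41 ≈ 0.073171.
Under the Kimura two-parameter model, d = −½ ln(1 − 2P − Q) − ¼ ln(1 − 2Q).
1 − 2P − Q = 0.780487, giving −½ ln(0.780487) = 0.123919.
1 − 2Q = 0.853658, giving −¼ ln(0.853658) = 0.039556.
d = 0.123919 + 0.039556 = 0.163475.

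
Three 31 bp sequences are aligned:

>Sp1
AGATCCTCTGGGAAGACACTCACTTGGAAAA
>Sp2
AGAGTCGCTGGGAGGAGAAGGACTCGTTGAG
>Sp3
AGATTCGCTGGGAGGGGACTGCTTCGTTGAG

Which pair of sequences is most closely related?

Sp2 and Sp3

Sp1–Sp2: 13/31 differ, p = 0.419, d = 0.614.
Sp1–Sp3: 13/31 differ, p = 0.419, d = 0.614.
Sp2–Sp3: 6/31 differ, p = 0.194, d = 0.224.
The smallest distance is between Sp2 and Sp3.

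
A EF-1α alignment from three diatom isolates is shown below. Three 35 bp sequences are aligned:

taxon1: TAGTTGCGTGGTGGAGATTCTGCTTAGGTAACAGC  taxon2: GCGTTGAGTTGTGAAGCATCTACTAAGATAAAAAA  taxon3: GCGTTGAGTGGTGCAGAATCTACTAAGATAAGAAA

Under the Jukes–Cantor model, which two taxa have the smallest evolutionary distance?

taxon1–taxon2: 13/35 differ, p = 0.371, d = 0.513.
taxon1–taxon3: 11/35 differ, p = 0.314, d = 0.407.
taxon2–taxon3: 4/35 differ, p = 0.114, d = 0.124.
The smallest distance is between taxon2 and taxon3.

taxon2 and taxon3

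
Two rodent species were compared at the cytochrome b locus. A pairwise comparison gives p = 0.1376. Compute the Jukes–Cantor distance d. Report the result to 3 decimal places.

0.152

d = −(3/4) ln(1 − 4p/3) = −0.75 ln(1 − 0.183467) = −0.75 ln(0.816533)
  = −0.75 × (-0.202688) = 0.152016 substitutions/site.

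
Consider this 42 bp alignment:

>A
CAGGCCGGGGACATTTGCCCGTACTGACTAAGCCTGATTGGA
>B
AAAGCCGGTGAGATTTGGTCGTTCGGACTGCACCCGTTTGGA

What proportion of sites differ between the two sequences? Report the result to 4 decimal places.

The sequences differ at 13 of 42 positions.
p = 13/42 = 0.309523… ≈ 0.3095 (to 4 d.p.).

0.3095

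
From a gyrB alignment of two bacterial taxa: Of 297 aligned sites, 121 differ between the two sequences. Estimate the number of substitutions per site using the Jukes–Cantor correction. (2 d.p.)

p = 121/297 ≈ 0.407407.
d = −(3/4) ln(1 − 4p/3) = −0.75 ln(1 − 0.543209) = −0.75 ln(0.456791)
  = −0.75 × (-0.783529) = 0.587647 substitutions/site.

0.59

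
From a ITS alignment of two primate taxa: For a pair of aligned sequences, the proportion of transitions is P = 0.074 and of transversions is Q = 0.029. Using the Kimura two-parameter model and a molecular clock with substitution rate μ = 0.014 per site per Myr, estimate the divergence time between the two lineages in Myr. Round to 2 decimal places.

Under the Kimura two-parameter model, d = −½ ln(1 − 2P − Q) − ¼ ln(1 − 2Q).
1 − 2P − Q = 0.823, giving −½ ln(0.823) = 0.097400.
1 − 2Q = 0.942, giving −¼ ln(0.942) = 0.014938.
d = 0.097400 + 0.014938 = 0.112338.
Under a molecular clock d = 2μt, so t = d/(2μ) = 0.112338 / (2 × 0.014) = 4.01 Myr.

4.01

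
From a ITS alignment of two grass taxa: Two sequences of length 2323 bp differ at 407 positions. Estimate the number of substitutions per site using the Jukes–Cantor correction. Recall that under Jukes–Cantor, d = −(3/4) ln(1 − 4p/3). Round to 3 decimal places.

0.200

p = 407/2323 ≈ 0.175204.
d = −(3/4) ln(1 − 4p/3) = −0.75 ln(1 − 0.233605) = −0.75 ln(0.766395)
  = −0.75 × (-0.266058) = 0.199544 substitutions/site.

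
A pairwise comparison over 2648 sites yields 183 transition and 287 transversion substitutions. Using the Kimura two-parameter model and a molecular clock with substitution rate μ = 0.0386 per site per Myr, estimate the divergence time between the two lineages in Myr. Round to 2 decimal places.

2.63

P = 183/2648 ≈ 0.069109 and Q = 287/2648 ≈ 0.108384.
Under the Kimura two-parameter model, d = −½ ln(1 − 2P − Q) − ¼ ln(1 − 2Q).
1 − 2P − Q = 0.753398, giving −½ ln(0.753398) = 0.141581.
1 − 2Q = 0.783232, giving −¼ ln(0.783232) = 0.061082.
d = 0.141581 + 0.061082 = 0.202663.
Under a molecular clock d = 2μt, so t = d/(2μ) = 0.202663 / (2 × 0.0386) = 2.63 Myr.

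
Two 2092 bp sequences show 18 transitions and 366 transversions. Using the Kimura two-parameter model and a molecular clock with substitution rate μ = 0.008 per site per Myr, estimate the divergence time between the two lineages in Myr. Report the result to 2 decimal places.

13.40

P = 18/2092 ≈ 0.008604 and Q = 366/2092 ≈ 0.174952.
Under the Kimura two-parameter model, d = −½ ln(1 − 2P − Q) − ¼ ln(1 − 2Q).
1 − 2P − Q = 0.80784, giving −½ ln(0.80784) = 0.106696.
1 − 2Q = 0.650096, giving −¼ ln(0.650096) = 0.107659.
d = 0.106696 + 0.107659 = 0.214355.
Under a molecular clock d = 2μt, so t = d/(2μ) = 0.214355 / (2 × 0.008) = 13.40 Myr.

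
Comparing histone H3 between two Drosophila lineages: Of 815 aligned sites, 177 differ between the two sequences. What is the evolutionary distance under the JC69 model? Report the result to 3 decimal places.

0.256

p = 177/815 ≈ 0.217178.
d = −(3/4) ln(1 − 4p/3) = −0.75 ln(1 − 0.289571) = −0.75 ln(0.710429)
  = −0.75 × (-0.341886) = 0.256415 substitutions/site.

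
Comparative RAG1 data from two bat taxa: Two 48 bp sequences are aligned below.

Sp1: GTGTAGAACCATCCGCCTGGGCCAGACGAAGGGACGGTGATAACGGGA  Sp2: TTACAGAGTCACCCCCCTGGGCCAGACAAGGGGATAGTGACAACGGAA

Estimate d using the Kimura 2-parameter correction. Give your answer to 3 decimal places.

Of 48 sites, 11 differences are transitions and 2 are transversions, so P = 11/48 ≈ 0.229167 and Q = 2/48 ≈ 0.041667.
Under the Kimura two-parameter model, d = −½ ln(1 − 2P − Q) − ¼ ln(1 − 2Q).
1 − 2P − Q = 0.499999, giving −½ ln(0.499999) = 0.346575.
1 − 2Q = 0.916666, giving −¼ ln(0.916666) = 0.021753.
d = 0.346575 + 0.021753 = 0.368328.

0.368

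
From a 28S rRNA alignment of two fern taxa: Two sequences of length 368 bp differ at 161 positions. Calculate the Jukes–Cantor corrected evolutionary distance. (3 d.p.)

p = 161/368 = 0.4375.
d = −(3/4) ln(1 − 4p/3) = −0.75 ln(1 − 0.583333) = −0.75 ln(0.416667)
  = −0.75 × (-0.875468) = 0.656601 substitutions/site.

0.657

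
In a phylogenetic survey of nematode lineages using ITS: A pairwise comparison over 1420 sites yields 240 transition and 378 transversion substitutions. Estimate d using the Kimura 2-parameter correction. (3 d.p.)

P = 240/1420 ≈ 0.169014 and Q = 378/1420 ≈ 0.266197.
Under the Kimura two-parameter model, d = −½ ln(1 − 2P − Q) − ¼ ln(1 − 2Q).
1 − 2P − Q = 0.395775, giving −½ ln(0.395775) = 0.463455.
1 − 2Q = 0.467606, giving −¼ ln(0.467606) = 0.190032.
d = 0.463455 + 0.190032 = 0.653487.

0.653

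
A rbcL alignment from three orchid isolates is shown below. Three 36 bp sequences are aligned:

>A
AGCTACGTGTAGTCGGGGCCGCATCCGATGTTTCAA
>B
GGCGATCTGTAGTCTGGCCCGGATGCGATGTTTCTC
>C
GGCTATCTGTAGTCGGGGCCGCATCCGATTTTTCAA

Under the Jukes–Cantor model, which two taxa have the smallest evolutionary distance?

A–B: 10/36 differ, p = 0.278, d = 0.347.
A–C: 4/36 differ, p = 0.111, d = 0.120.
B–C: 8/36 differ, p = 0.222, d = 0.264.
The smallest distance is between A and C.

A and C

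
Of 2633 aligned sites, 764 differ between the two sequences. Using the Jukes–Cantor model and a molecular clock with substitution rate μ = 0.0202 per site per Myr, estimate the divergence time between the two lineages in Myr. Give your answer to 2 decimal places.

p = 764/2633 ≈ 0.290163.
d = −(3/4) ln(1 − 4p/3) = −0.75 ln(1 − 0.386884) = −0.75 ln(0.613116)
  = −0.75 × (-0.489201) = 0.366901 substitutions/site.
Under a molecular clock d = 2μt, so t = d/(2μ) = 0.366901 / (2 × 0.0202) = 9.08 Myr.

9.08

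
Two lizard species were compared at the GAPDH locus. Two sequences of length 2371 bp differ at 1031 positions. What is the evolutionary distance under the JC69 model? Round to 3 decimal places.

p = 1031/2371 ≈ 0.434838.
d = −(3/4) ln(1 − 4p/3) = −0.75 ln(1 − 0.579784) = −0.75 ln(0.420216)
  = −0.75 × (-0.866986) = 0.650240 substitutions/site.

0.650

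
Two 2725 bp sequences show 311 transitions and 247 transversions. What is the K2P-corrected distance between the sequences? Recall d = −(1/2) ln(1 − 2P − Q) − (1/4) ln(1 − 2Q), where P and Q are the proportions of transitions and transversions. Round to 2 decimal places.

P = 311/2725 ≈ 0.114128 and Q = 247/2725 ≈ 0.090642.
Under the Kimura two-parameter model, d = −½ ln(1 − 2P − Q) − ¼ ln(1 − 2Q).
1 − 2P − Q = 0.681102, giving −½ ln(0.681102) = 0.192022.
1 − 2Q = 0.818716, giving −¼ ln(0.818716) = 0.050005.
d = 0.192022 + 0.050005 = 0.242027.

0.24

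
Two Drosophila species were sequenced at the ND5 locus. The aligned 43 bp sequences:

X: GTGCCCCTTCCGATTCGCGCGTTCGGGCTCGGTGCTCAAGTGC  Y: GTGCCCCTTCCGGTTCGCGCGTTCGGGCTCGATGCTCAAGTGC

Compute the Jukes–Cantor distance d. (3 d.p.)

The sequences differ at 2 of 43 sites (13, 32), so p = 2/43 ≈ 0.046512.
d = −(3/4) ln(1 − 4p/3) = −0.75 ln(1 − 0.062016) = −0.75 ln(0.937984)
  = −0.75 × (-0.064022) = 0.048017 substitutions/site.

0.048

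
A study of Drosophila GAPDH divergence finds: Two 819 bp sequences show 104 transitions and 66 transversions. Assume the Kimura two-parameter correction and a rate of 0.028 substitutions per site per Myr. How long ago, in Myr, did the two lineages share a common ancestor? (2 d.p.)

4.42

P = 104/819 ≈ 0.126984 and Q = 66/819 ≈ 0.080586.
Under the Kimura two-parameter model, d = −½ ln(1 − 2P − Q) − ¼ ln(1 − 2Q).
1 − 2P − Q = 0.665446, giving −½ ln(0.665446) = 0.203649.
1 − 2Q = 0.838828, giving −¼ ln(0.838828) = 0.043937.
d = 0.203649 + 0.043937 = 0.247586.
Under a molecular clock d = 2μt, so t = d/(2μ) = 0.247586 / (2 × 0.028) = 4.42 Myr.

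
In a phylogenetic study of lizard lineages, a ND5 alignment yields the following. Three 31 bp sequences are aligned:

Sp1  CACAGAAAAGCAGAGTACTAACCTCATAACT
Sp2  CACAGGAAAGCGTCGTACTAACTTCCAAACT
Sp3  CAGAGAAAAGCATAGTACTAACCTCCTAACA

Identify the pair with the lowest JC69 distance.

Sp1–Sp2: 7/31 differ, p = 0.226, d = 0.269.
Sp1–Sp3: 4/31 differ, p = 0.129, d = 0.142.
Sp2–Sp3: 7/31 differ, p = 0.226, d = 0.269.
The smallest distance is between Sp1 and Sp3.

Sp1 and Sp3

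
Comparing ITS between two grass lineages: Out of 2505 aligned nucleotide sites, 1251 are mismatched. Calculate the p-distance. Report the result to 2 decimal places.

0.50

p = 1251/2505 = 0.499401… ≈ 0.50 (to 2 d.p.).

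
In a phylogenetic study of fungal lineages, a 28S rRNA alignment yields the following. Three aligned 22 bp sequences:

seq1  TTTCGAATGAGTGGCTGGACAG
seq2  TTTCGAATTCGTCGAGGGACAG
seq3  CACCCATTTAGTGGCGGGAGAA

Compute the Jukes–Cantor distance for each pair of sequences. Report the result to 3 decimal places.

seq1–seq2: 5/22 sites differ → p ≈ 0.227273, d = −0.75 ln(1 − 0.303031) = 0.270761 ≈ 0.271.
seq1–seq3: 9/22 sites differ → p ≈ 0.409091, d = −0.75 ln(1 − 0.545455) = 0.591344 ≈ 0.591.
seq2–seq3: 10/22 sites differ → p ≈ 0.454545, d = −0.75 ln(1 − 0.60606) = 0.698667 ≈ 0.699.

d(seq1,seq2) = 0.271, d(seq1,seq3) = 0.591, d(seq2,seq3) = 0.699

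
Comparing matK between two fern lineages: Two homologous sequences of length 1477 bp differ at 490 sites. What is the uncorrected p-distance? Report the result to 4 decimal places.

0.3318

p = 490/1477 = 0.331753… ≈ 0.3318 (to 4 d.p.).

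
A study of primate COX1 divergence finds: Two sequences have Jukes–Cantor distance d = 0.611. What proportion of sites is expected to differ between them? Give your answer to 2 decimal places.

p = (3/4)(1 − e^(−4d/3)) = 0.75 × (1 − e^(-0.814667)) = 0.75 × (1 − 0.442787) = 0.417910.

0.42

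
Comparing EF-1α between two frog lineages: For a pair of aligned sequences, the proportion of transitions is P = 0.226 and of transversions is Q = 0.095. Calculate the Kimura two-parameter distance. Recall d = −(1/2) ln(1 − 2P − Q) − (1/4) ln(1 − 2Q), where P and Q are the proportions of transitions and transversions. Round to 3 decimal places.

0.449

Under the Kimura two-parameter model, d = −½ ln(1 − 2P − Q) − ¼ ln(1 − 2Q).
1 − 2P − Q = 0.453, giving −½ ln(0.453) = 0.395932.
1 − 2Q = 0.81, giving −¼ ln(0.81) = 0.052680.
d = 0.395932 + 0.052680 = 0.448612.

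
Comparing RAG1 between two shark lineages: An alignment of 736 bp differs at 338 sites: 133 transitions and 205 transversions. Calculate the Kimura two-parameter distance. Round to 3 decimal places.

0.714

P = 133/736 ≈ 0.180707 and Q = 205/736 ≈ 0.278533.
Under the Kimura two-parameter model, d = −½ ln(1 − 2P − Q) − ¼ ln(1 − 2Q).
1 − 2P − Q = 0.360053, giving −½ ln(0.360053) = 0.510752.
1 − 2Q = 0.442934, giving −¼ ln(0.442934) = 0.203584.
d = 0.510752 + 0.203584 = 0.714336.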